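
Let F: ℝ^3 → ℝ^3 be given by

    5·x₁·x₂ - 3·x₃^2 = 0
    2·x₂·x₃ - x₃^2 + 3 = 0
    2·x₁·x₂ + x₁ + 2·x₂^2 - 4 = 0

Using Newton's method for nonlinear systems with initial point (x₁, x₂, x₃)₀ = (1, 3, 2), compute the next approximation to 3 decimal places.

At (1, 3, 2): F = (3.000, 11.000, 21.000).
Jacobian J = [[5·x₂, 5·x₁, -6·x₃], [0, 2·x₃, 2·x₂ - 2·x₃], [2·x₂ + 1, 2·x₁ + 4·x₂, 0]].
At the point, J = [[15.000, 5.000, -12.000], [0.000, 4.000, 2.000], [7.000, 14.000, 0.000]] (det J = -14.000).
Solving J·Δ = −F gives Δ = (-51.000, 24.000, -53.500).
Then the next iterate is (x₁, x₂, x₃)₁ = (-50.000, 27.000, -51.500).

(-50.000, 27.000, -51.500)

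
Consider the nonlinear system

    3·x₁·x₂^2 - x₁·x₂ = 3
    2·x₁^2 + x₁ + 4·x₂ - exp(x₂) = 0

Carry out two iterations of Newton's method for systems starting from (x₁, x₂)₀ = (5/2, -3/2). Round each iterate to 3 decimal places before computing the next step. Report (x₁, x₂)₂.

(1.212, -0.872)

At (5/2, -3/2): F = (17.625, 8.77687).
Jacobian J = [[3·x₂^2 - x₂, 6·x₁·x₂ - x₁], [4·x₁ + 1, -exp(x₂) + 4]].
At the point, J = [[8.250, -25.000], [11.000, 3.77687]] (det J = 306.15918).
Solving J·Δ = −F gives Δ = (-0.934, 0.397).
Then the next iterate is (x₁, x₂)₁ = (1.566, -1.103).
Round to (1.566, -1.103) and repeat: F = (4.44293, 1.72684), J = [[4.75283, -11.92979], [7.264, 3.66813]].
Δ = (-0.354, 0.231), so (x₁, x₂)₂ = (1.212, -0.872).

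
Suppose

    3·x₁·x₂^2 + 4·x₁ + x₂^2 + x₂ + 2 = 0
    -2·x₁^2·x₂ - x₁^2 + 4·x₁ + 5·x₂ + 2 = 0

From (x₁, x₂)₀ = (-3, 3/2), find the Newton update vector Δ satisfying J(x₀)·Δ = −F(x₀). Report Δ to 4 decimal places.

(1.0729, -0.6507)

At (-3, 3/2): F = (-26.5000, -38.5000).
Jacobian J = [[3·x₂^2 + 4, 6·x₁·x₂ + 2·x₂ + 1], [-4·x₁·x₂ - 2·x₁ + 4, -2·x₁^2 + 5]].
At the point, J = [[10.7500, -23.0000], [28.0000, -13.0000]] (det J = 504.2500).
Solving J·Δ = −F gives Δ = (1.0729, -0.6507).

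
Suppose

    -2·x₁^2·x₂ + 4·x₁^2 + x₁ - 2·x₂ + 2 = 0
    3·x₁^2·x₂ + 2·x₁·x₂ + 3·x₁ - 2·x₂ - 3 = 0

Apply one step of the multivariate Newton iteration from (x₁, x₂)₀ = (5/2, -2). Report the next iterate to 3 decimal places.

(0.902, -2.485)

At (5/2, -2): F = (58.500, -39.000).
Jacobian J = [[-4·x₁·x₂ + 8·x₁ + 1, -2·x₁^2 - 2], [6·x₁·x₂ + 2·x₂ + 3, 3·x₁^2 + 2·x₁ - 2]].
At the point, J = [[41.000, -14.500], [-31.000, 21.750]] (det J = 442.250).
Solving J·Δ = −F gives Δ = (-1.598, -0.485).
Then the next iterate is (x₁, x₂)₁ = (0.902, -2.485).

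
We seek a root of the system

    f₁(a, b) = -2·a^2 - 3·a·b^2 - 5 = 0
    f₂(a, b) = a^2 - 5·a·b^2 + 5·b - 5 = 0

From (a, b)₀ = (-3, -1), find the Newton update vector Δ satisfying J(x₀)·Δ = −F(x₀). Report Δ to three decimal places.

(1.423, -0.066)

At (-3, -1): F = (-14.000, 14.000).
Jacobian J = [[-4·a - 3·b^2, -6·a·b], [2·a - 5·b^2, -10·a·b + 5]].
At the point, J = [[9.000, -18.000], [-11.000, -25.000]] (det J = -423.000).
Solving J·Δ = −F gives Δ = (1.423, -0.066).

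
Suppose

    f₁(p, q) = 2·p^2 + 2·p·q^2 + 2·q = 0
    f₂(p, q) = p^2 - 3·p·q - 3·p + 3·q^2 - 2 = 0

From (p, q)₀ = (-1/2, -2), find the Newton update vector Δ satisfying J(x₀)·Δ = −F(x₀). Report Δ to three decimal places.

At (-1/2, -2): F = (-7.500, 8.750).
Jacobian J = [[4·p + 2·q^2, 4·p·q + 2], [2·p - 3·q - 3, -3·p + 6·q]].
At the point, J = [[6.000, 6.000], [2.000, -10.500]] (det J = -75.000).
Solving J·Δ = −F gives Δ = (0.350, 0.900).

(0.350, 0.900)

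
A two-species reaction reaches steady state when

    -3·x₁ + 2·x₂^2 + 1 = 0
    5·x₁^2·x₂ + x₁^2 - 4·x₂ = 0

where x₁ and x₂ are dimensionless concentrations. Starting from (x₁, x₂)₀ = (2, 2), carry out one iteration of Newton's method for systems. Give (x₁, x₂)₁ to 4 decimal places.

At (2, 2): F = (3.0000, 36.0000).
Jacobian J = [[-3, 4·x₂], [10·x₁·x₂ + 2·x₁, 5·x₁^2 - 4]].
At the point, J = [[-3.0000, 8.0000], [44.0000, 16.0000]] (det J = -400.0000).
Solving J·Δ = −F gives Δ = (-0.6000, -0.6000).
Then the next iterate is (x₁, x₂)₁ = (1.4000, 1.4000).

(1.4000, 1.4000)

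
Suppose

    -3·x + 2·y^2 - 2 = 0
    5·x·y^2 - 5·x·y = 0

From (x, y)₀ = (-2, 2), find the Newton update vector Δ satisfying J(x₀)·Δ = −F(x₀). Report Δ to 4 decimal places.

At (-2, 2): F = (12.0000, -20.0000).
Jacobian J = [[-3, 4·y], [5·y^2 - 5·y, 10·x·y - 5·x]].
At the point, J = [[-3.0000, 8.0000], [10.0000, -30.0000]] (det J = 10.0000).
Solving J·Δ = −F gives Δ = (20.0000, 6.0000).

(20.0000, 6.0000)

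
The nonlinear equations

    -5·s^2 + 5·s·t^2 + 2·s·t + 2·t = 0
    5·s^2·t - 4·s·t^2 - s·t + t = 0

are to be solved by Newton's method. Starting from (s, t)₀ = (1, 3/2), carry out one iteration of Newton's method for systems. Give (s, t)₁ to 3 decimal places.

(0.503, 0.966)

At (1, 3/2): F = (12.250, -1.500).
Jacobian J = [[-10·s + 5·t^2 + 2·t, 10·s·t + 2·s + 2], [10·s·t - 4·t^2 - t, 5·s^2 - 8·s·t - s + 1]].
At the point, J = [[4.250, 19.000], [4.500, -7.000]] (det J = -115.250).
Solving J·Δ = −F gives Δ = (-0.497, -0.534).
Then the next iterate is (s, t)₁ = (0.503, 0.966).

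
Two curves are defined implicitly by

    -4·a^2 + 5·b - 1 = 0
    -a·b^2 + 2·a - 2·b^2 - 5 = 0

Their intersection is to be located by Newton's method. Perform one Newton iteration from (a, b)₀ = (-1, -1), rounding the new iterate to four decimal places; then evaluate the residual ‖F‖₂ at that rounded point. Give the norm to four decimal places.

At (-1, -1): F = (-10.0000, -8.0000).
Jacobian J = [[-8·a, 5], [-b^2 + 2, -2·a·b - 4·b]].
At the point, J = [[8.0000, 5.0000], [1.0000, 2.0000]] (det J = 11.0000).
Solving J·Δ = −F gives Δ = (-1.8182, 4.9091).
Then the next iterate is (a, b)₁ = (-2.8182, 3.9091).
Re-evaluating at (-2.8182, 3.9091): F = (-13.223505, 1.866566), so ‖F‖₂ = 13.3546.

13.3546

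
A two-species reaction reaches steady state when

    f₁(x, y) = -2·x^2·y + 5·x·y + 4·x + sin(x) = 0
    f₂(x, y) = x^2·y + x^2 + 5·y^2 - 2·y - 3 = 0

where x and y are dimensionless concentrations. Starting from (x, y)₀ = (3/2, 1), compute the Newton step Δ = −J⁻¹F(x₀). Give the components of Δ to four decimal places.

At (3/2, 1): F = (9.997495, 4.5000).
Jacobian J = [[-4·x·y + 5·y + cos(x) + 4, -2·x^2 + 5·x], [2·x·y + 2·x, x^2 + 10·y - 2]].
At the point, J = [[3.070737, 3.0000], [6.0000, 10.2500]] (det J = 13.475056).
Solving J·Δ = −F gives Δ = (-6.6029, 3.4261).

(-6.6029, 3.4261)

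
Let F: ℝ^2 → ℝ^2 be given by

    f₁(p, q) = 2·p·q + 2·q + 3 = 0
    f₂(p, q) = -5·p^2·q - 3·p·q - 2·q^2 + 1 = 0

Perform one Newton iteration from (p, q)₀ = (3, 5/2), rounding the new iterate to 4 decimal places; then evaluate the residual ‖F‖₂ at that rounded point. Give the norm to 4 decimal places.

At (3, 5/2): F = (23.0000, -146.5000).
Jacobian J = [[2·q, 2·p + 2], [-10·p·q - 3·q, -5·p^2 - 3·p - 4·q]].
At the point, J = [[5.0000, 8.0000], [-82.5000, -64.0000]] (det J = 340.0000).
Solving J·Δ = −F gives Δ = (0.8824, -3.4265).
Then the next iterate is (p, q)₁ = (3.8824, -0.9265).
Re-evaluating at (3.8824, -0.9265): F = (-6.047087, 79.900137), so ‖F‖₂ = 80.1286.

80.1286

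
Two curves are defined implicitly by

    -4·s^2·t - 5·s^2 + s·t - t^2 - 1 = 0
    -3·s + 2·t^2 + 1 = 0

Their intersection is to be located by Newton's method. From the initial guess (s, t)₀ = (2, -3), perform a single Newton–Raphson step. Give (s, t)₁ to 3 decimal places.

(1.877, -1.886)

At (2, -3): F = (12.000, 13.000).
Jacobian J = [[-8·s·t - 10·s + t, -4·s^2 + s - 2·t], [-3, 4·t]].
At the point, J = [[25.000, -8.000], [-3.000, -12.000]] (det J = -324.000).
Solving J·Δ = −F gives Δ = (-0.123, 1.114).
Then the next iterate is (s, t)₁ = (1.877, -1.886).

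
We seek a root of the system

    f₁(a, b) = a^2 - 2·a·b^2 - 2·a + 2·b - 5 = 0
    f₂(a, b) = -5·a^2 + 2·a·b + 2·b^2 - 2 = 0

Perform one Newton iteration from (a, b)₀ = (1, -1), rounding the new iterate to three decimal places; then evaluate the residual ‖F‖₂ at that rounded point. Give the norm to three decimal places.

At (1, -1): F = (-10.000, -7.000).
Jacobian J = [[2·a - 2·b^2 - 2, -4·a·b + 2], [-10·a + 2·b, 2·a + 4·b]].
At the point, J = [[-2.000, 6.000], [-12.000, -2.000]] (det J = 76.000).
Solving J·Δ = −F gives Δ = (-0.816, 1.395).
Then the next iterate is (a, b)₁ = (0.184, 0.395).
Re-evaluating at (0.184, 0.395): F = (-4.60156, -1.71187), so ‖F‖₂ = 4.910.

4.910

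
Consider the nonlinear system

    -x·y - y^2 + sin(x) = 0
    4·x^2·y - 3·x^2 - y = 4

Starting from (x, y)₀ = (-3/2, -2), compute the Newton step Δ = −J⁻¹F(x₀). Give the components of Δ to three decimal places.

At (-3/2, -2): F = (-7.99749, -26.750).
Jacobian J = [[-y + cos(x), -x - 2·y], [8·x·y - 6·x, 4·x^2 - 1]].
At the point, J = [[2.07074, 5.500], [33.000, 8.000]] (det J = -164.93410).
Solving J·Δ = −F gives Δ = (0.504, 1.264).

(0.504, 1.264)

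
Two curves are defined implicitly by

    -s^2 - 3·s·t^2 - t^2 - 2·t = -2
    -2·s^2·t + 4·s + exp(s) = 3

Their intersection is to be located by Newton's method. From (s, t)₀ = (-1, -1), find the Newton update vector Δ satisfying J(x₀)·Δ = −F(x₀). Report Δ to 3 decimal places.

(8.983, -0.664)

At (-1, -1): F = (5.000, -4.63212).
Jacobian J = [[-2·s - 3·t^2, -6·s·t - 2·t - 2], [-4·s·t + exp(s) + 4, -2·s^2]].
At the point, J = [[-1.000, -6.000], [0.36788, -2.000]] (det J = 4.20728).
Solving J·Δ = −F gives Δ = (8.983, -0.664).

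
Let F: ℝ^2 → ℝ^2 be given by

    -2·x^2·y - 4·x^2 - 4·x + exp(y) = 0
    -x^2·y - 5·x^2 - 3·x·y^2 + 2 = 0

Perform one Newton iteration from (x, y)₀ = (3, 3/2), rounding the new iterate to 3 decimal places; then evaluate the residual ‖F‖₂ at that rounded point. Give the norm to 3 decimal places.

26.956

At (3, 3/2): F = (-70.51831, -76.750).
Jacobian J = [[-4·x·y - 8·x - 4, -2·x^2 + exp(y)], [-2·x·y - 10·x - 3·y^2, -x^2 - 6·x·y]].
At the point, J = [[-46.000, -13.51831], [-45.750, -36.000]] (det J = 1037.53727).
Solving J·Δ = −F gives Δ = (-1.447, -0.293).
Then the next iterate is (x, y)₁ = (1.553, 1.207).
Re-evaluating at (1.553, 1.207): F = (-18.33790, -19.75756), so ‖F‖₂ = 26.956.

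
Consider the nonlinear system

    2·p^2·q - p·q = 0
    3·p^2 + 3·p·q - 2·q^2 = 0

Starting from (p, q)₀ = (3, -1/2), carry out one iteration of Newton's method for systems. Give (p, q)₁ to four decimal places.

(1.6607, -0.4911)

At (3, -1/2): F = (-7.5000, 22.0000).
Jacobian J = [[4·p·q - q, 2·p^2 - p], [6·p + 3·q, 3·p - 4·q]].
At the point, J = [[-5.5000, 15.0000], [16.5000, 11.0000]] (det J = -308.0000).
Solving J·Δ = −F gives Δ = (-1.3393, 0.0089).
Then the next iterate is (p, q)₁ = (1.6607, -0.4911).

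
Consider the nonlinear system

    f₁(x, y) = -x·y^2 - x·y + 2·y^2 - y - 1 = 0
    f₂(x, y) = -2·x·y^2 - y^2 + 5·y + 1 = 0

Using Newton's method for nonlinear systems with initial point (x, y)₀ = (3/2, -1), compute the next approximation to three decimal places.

(1.214, -0.429)

At (3/2, -1): F = (2.000, -8.000).
Jacobian J = [[-y^2 - y, -2·x·y - x + 4·y - 1], [-2·y^2, -4·x·y - 2·y + 5]].
At the point, J = [[0.000, -3.500], [-2.000, 13.000]] (det J = -7.000).
Solving J·Δ = −F gives Δ = (-0.286, 0.571).
Then the next iterate is (x, y)₁ = (1.214, -0.429).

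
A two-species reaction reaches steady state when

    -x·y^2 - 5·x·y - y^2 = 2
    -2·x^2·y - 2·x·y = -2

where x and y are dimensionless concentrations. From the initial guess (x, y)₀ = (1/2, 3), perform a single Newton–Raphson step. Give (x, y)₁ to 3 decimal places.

At (1/2, 3): F = (-23.000, -2.500).
Jacobian J = [[-y^2 - 5·y, -2·x·y - 5·x - 2·y], [-4·x·y - 2·y, -2·x^2 - 2·x]].
At the point, J = [[-24.000, -11.500], [-12.000, -1.500]] (det J = -102.000).
Solving J·Δ = −F gives Δ = (0.056, -2.118).
Then the next iterate is (x, y)₁ = (0.556, 0.882).

(0.556, 0.882)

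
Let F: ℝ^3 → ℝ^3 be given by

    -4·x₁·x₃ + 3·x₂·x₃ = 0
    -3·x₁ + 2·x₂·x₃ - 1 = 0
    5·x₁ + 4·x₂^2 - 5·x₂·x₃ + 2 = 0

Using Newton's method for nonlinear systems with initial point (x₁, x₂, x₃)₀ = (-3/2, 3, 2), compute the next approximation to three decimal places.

(-3.909, 1.114, -0.530)

At (-3/2, 3, 2): F = (30.000, 15.500, 0.500).
Jacobian J = [[-4·x₃, 3·x₃, -4·x₁ + 3·x₂], [-3, 2·x₃, 2·x₂], [5, 8·x₂ - 5·x₃, -5·x₂]].
At the point, J = [[-8.000, 6.000, 15.000], [-3.000, 4.000, 6.000], [5.000, 14.000, -15.000]] (det J = 132.000).
Solving J·Δ = −F gives Δ = (-2.409, -1.886, -2.530).
Then the next iterate is (x₁, x₂, x₃)₁ = (-3.909, 1.114, -0.530).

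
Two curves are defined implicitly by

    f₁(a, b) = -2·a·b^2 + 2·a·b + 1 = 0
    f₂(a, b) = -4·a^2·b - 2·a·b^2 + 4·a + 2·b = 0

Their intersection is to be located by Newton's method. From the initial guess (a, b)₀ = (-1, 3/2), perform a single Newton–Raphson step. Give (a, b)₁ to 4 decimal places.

(-0.6154, 1.0192)

At (-1, 3/2): F = (2.5000, -2.5000).
Jacobian J = [[-2·b^2 + 2·b, -4·a·b + 2·a], [-8·a·b - 2·b^2 + 4, -4·a^2 - 4·a·b + 2]].
At the point, J = [[-1.5000, 4.0000], [11.5000, 4.0000]] (det J = -52.0000).
Solving J·Δ = −F gives Δ = (0.3846, -0.4808).
Then the next iterate is (a, b)₁ = (-0.6154, 1.0192).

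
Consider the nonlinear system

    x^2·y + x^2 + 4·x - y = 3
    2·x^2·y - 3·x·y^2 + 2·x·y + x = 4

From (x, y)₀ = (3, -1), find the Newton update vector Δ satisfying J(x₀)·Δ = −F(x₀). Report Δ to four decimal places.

(-2.3378, -0.0811)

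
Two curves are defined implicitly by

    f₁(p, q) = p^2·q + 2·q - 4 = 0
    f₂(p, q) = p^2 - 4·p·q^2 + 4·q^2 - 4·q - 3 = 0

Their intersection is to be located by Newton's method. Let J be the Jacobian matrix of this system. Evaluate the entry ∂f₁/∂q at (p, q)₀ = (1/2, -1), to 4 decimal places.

2.2500

∂f₁/∂q = p^2 + 2.
At (1/2, -1) this is 2.2500.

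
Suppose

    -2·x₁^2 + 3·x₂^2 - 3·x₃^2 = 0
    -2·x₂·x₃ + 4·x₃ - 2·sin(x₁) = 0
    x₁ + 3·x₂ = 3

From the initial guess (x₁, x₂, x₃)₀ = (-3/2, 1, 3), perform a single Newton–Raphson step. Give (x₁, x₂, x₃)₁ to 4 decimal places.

At (-3/2, 1, 3): F = (-28.5000, 7.994990, -1.5000).
Jacobian J = [[-4·x₁, 6·x₂, -6·x₃], [-2·cos(x₁), -2·x₃, -2·x₂ + 4], [1, 3, 0]].
At the point, J = [[6.0000, 6.0000, -18.0000], [-0.141474, -6.0000, 2.0000], [1.0000, 3.0000, 0.0000]] (det J = -124.360382).
Solving J·Δ = −F gives Δ = (-0.9386, 0.8129, -1.6253).
Then the next iterate is (x₁, x₂, x₃)₁ = (-2.4386, 1.8129, 1.3747).

(-2.4386, 1.8129, 1.3747)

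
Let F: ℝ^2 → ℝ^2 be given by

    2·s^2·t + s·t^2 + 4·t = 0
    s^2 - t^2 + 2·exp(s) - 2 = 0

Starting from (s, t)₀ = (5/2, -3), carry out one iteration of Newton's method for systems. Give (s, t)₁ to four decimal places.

At (5/2, -3): F = (-27.0000, 19.614988).
Jacobian J = [[4·s·t + t^2, 2·s^2 + 2·s·t + 4], [2·s + 2·exp(s), -2·t]].
At the point, J = [[-21.0000, 1.5000], [29.364988, 6.0000]] (det J = -170.047482).
Solving J·Δ = −F gives Δ = (-1.1257, 2.2402).
Then the next iterate is (s, t)₁ = (1.3743, -0.7598).

(1.3743, -0.7598)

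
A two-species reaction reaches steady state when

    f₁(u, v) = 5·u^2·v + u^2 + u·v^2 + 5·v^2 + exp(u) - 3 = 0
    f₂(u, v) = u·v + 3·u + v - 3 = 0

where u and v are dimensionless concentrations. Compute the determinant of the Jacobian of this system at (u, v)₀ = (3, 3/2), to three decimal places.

-17.158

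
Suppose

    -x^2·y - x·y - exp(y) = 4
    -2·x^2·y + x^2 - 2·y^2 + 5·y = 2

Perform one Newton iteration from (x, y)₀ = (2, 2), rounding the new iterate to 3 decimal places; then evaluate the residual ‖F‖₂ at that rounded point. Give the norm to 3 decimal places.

44.301

At (2, 2): F = (-23.38906, -12.000).
Jacobian J = [[-2·x·y - y, -x^2 - x - exp(y)], [-4·x·y + 2·x, -2·x^2 - 4·y + 5]].
At the point, J = [[-10.000, -13.38906], [-12.000, -11.000]] (det J = -50.66867).
Solving J·Δ = −F gives Δ = (1.907, -3.171).
Then the next iterate is (x, y)₁ = (3.907, -1.171).
Re-evaluating at (3.907, -1.171): F = (18.13994, 40.41697), so ‖F‖₂ = 44.301.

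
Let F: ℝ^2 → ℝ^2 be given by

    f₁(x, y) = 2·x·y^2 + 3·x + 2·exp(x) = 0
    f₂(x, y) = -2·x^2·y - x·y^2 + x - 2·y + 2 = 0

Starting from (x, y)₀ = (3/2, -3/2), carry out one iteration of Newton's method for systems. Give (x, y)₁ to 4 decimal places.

At (3/2, -3/2): F = (20.213378, 9.8750).
Jacobian J = [[2·y^2 + 2·exp(x) + 3, 4·x·y], [-4·x·y - y^2 + 1, -2·x^2 - 2·x·y - 2]].
At the point, J = [[16.463378, -9.0000], [7.7500, -2.0000]] (det J = 36.823244).
Solving J·Δ = −F gives Δ = (-1.3157, -0.1608).
Then the next iterate is (x, y)₁ = (0.1843, -1.6608).

(0.1843, -1.6608)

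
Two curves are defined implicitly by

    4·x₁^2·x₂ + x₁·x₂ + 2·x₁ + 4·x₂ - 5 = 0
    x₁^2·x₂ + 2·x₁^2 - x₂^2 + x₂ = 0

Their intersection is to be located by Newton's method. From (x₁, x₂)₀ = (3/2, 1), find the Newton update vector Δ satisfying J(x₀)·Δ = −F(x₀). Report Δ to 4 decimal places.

At (3/2, 1): F = (12.5000, 6.7500).
Jacobian J = [[8·x₁·x₂ + x₂ + 2, 4·x₁^2 + x₁ + 4], [2·x₁·x₂ + 4·x₁, x₁^2 - 2·x₂ + 1]].
At the point, J = [[15.0000, 14.5000], [9.0000, 1.2500]] (det J = -111.7500).
Solving J·Δ = −F gives Δ = (-0.7360, -0.1007).

(-0.7360, -0.1007)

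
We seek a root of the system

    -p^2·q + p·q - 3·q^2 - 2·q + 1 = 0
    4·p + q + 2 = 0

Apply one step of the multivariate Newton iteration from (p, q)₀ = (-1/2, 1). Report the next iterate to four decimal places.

(-0.6081, 0.4324)

At (-1/2, 1): F = (-4.7500, 1.0000).
Jacobian J = [[-2·p·q + q, -p^2 + p - 6·q - 2], [4, 1]].
At the point, J = [[2.0000, -8.7500], [4.0000, 1.0000]] (det J = 37.0000).
Solving J·Δ = −F gives Δ = (-0.1081, -0.5676).
Then the next iterate is (p, q)₁ = (-0.6081, 0.4324).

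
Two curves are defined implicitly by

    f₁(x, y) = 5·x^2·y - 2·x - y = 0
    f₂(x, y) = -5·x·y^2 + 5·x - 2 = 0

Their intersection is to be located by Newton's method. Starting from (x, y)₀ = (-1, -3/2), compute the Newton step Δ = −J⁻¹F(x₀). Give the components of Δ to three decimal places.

(0.253, 0.178)

At (-1, -3/2): F = (-4.000, 4.250).
Jacobian J = [[10·x·y - 2, 5·x^2 - 1], [-5·y^2 + 5, -10·x·y]].
At the point, J = [[13.000, 4.000], [-6.250, -15.000]] (det J = -170.000).
Solving J·Δ = −F gives Δ = (0.253, 0.178).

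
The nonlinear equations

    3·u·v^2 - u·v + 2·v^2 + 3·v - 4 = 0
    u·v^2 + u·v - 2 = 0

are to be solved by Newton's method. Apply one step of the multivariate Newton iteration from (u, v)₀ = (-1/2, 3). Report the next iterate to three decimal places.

(-0.417, 1.000)

At (-1/2, 3): F = (11.000, -8.000).
Jacobian J = [[3·v^2 - v, 6·u·v - u + 4·v + 3], [v^2 + v, 2·u·v + u]].
At the point, J = [[24.000, 6.500], [12.000, -3.500]] (det J = -162.000).
Solving J·Δ = −F gives Δ = (0.083, -2.000).
Then the next iterate is (u, v)₁ = (-0.417, 1.000).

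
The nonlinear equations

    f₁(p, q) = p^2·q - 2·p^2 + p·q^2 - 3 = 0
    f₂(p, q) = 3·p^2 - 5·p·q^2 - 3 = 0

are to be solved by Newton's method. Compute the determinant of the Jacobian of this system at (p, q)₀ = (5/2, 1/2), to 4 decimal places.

-29.6875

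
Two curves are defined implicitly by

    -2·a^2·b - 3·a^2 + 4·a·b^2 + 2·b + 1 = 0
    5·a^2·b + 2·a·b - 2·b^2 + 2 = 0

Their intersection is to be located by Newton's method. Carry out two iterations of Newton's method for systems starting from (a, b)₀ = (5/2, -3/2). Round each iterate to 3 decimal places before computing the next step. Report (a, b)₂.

At (5/2, -3/2): F = (20.500, -56.875).
Jacobian J = [[-4·a·b - 6·a + 4·b^2, -2·a^2 + 8·a·b + 2], [10·a·b + 2·b, 5·a^2 + 2·a - 4·b]].
At the point, J = [[9.000, -40.500], [-40.500, 42.250]] (det J = -1260.000).
Solving J·Δ = −F gives Δ = (-1.141, 0.253).
Then the next iterate is (a, b)₁ = (1.359, -1.247).
Round to (1.359, -1.247) and repeat: F = (6.02451, -16.01467), J = [[4.84473, -15.25115], [-19.44073, 16.94041]].
Δ = (-0.663, 0.184), so (a, b)₂ = (0.696, -1.063).

(0.696, -1.063)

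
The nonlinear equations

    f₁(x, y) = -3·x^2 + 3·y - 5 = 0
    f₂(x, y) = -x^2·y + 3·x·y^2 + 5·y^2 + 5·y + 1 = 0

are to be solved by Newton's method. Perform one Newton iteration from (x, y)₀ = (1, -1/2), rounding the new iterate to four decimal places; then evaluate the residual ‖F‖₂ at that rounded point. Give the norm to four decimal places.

10.4843

At (1, -1/2): F = (-9.5000, 1.0000).
Jacobian J = [[-6·x, 3], [-2·x·y + 3·y^2, -x^2 + 6·x·y + 10·y + 5]].
At the point, J = [[-6.0000, 3.0000], [1.7500, -4.0000]] (det J = 18.7500).
Solving J·Δ = −F gives Δ = (-1.8667, -0.5667).
Then the next iterate is (x, y)₁ = (-0.8667, -1.0667).
Re-evaluating at (-0.8667, -1.0667): F = (-10.453607, -0.801505), so ‖F‖₂ = 10.4843.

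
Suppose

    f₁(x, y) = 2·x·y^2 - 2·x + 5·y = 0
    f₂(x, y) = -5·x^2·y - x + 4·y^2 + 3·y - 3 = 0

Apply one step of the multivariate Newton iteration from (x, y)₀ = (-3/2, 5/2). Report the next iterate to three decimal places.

At (-3/2, 5/2): F = (-3.250, 2.875).
Jacobian J = [[2·y^2 - 2, 4·x·y + 5], [-10·x·y - 1, -5·x^2 + 8·y + 3]].
At the point, J = [[10.500, -10.000], [36.500, 11.750]] (det J = 488.375).
Solving J·Δ = −F gives Δ = (0.019, -0.305).
Then the next iterate is (x, y)₁ = (-1.481, 2.195).

(-1.481, 2.195)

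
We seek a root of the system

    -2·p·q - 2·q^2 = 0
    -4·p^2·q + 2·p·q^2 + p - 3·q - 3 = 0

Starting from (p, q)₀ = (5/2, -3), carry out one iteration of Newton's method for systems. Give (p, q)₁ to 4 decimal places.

At (5/2, -3): F = (-3.0000, 128.5000).
Jacobian J = [[-2·q, -2·p - 4·q], [-8·p·q + 2·q^2 + 1, -4·p^2 + 4·p·q - 3]].
At the point, J = [[6.0000, 7.0000], [79.0000, -58.0000]] (det J = -901.0000).
Solving J·Δ = −F gives Δ = (-0.8052, 1.1188).
Then the next iterate is (p, q)₁ = (1.6948, -1.8812).

(1.6948, -1.8812)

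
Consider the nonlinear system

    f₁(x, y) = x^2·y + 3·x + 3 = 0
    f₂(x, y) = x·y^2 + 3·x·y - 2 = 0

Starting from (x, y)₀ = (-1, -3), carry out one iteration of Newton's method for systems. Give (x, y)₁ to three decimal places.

At (-1, -3): F = (-3.000, -2.000).
Jacobian J = [[2·x·y + 3, x^2], [y^2 + 3·y, 2·x·y + 3·x]].
At the point, J = [[9.000, 1.000], [0.000, 3.000]] (det J = 27.000).
Solving J·Δ = −F gives Δ = (0.259, 0.667).
Then the next iterate is (x, y)₁ = (-0.741, -2.333).

(-0.741, -2.333)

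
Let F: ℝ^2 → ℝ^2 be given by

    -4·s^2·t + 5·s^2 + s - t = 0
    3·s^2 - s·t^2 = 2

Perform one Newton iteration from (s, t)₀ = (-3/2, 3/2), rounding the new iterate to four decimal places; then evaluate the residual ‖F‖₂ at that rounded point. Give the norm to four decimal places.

2.6329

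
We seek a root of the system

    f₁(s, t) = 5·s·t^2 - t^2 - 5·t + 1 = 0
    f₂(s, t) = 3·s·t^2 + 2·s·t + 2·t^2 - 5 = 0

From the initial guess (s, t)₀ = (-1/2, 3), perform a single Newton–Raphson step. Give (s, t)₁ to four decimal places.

(-0.3080, 1.5823)

At (-1/2, 3): F = (-45.5000, -3.5000).
Jacobian J = [[5·t^2, 10·s·t - 2·t - 5], [3·t^2 + 2·t, 6·s·t + 2·s + 4·t]].
At the point, J = [[45.0000, -26.0000], [33.0000, 2.0000]] (det J = 948.0000).
Solving J·Δ = −F gives Δ = (0.1920, -1.4177).
Then the next iterate is (s, t)₁ = (-0.3080, 1.5823).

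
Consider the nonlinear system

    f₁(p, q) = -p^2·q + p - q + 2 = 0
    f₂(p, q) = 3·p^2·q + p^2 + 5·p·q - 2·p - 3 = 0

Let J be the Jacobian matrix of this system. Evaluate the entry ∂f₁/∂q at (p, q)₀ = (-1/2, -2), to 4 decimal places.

∂f₁/∂q = -p^2 - 1.
At (-1/2, -2) this is -1.2500.

-1.2500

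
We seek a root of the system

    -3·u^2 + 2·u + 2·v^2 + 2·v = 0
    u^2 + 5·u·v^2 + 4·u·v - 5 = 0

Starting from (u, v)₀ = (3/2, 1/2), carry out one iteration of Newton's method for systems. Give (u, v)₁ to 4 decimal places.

(1.1747, 0.4932)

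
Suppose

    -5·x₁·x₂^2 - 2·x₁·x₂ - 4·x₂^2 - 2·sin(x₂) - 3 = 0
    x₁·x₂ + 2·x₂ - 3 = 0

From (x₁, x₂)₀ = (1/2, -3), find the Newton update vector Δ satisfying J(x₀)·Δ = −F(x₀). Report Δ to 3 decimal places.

At (1/2, -3): F = (-58.21776, -10.500).
Jacobian J = [[-5·x₂^2 - 2·x₂, -10·x₁·x₂ - 2·x₁ - 8·x₂ - 2·cos(x₂)], [x₂, x₁ + 2]].
At the point, J = [[-39.000, 39.97998], [-3.000, 2.500]] (det J = 22.43995).
Solving J·Δ = −F gives Δ = (-12.221, -10.466).

(-12.221, -10.466)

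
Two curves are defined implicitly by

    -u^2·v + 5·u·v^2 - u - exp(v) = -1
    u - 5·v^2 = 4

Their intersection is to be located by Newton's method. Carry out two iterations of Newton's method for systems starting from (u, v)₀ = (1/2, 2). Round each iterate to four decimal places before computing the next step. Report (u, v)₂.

(1.4490, 0.1037)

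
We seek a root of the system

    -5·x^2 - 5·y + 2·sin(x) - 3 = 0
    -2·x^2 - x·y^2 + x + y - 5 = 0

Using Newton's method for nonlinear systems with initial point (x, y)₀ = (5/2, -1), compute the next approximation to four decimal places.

(1.2557, 0.0095)

At (5/2, -1): F = (-28.053056, -18.5000).
Jacobian J = [[-10·x + 2·cos(x), -5], [-4·x - y^2 + 1, -2·x·y + 1]].
At the point, J = [[-26.602287, -5.0000], [-10.0000, 6.0000]] (det J = -209.613723).
Solving J·Δ = −F gives Δ = (-1.2443, 1.0095).
Then the next iterate is (x, y)₁ = (1.2557, 0.0095).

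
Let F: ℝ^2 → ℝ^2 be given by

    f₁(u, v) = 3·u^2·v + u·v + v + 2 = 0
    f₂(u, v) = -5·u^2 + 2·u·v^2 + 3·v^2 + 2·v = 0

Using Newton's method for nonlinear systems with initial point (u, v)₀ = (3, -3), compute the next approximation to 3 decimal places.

At (3, -3): F = (-91.000, 30.000).
Jacobian J = [[6·u·v + v, 3·u^2 + u + 1], [-10·u + 2·v^2, 4·u·v + 6·v + 2]].
At the point, J = [[-57.000, 31.000], [-12.000, -52.000]] (det J = 3336.000).
Solving J·Δ = −F gives Δ = (-1.140, 0.840).
Then the next iterate is (u, v)₁ = (1.860, -2.160).

(1.860, -2.160)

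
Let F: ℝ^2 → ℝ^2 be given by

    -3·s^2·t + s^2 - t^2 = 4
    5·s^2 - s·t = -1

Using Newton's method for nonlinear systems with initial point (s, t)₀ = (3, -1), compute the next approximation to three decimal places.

At (3, -1): F = (31.000, 49.000).
Jacobian J = [[-6·s·t + 2·s, -3·s^2 - 2·t], [10·s - t, -s]].
At the point, J = [[24.000, -25.000], [31.000, -3.000]] (det J = 703.000).
Solving J·Δ = −F gives Δ = (-1.610, -0.306).
Then the next iterate is (s, t)₁ = (1.390, -1.306).

(1.390, -1.306)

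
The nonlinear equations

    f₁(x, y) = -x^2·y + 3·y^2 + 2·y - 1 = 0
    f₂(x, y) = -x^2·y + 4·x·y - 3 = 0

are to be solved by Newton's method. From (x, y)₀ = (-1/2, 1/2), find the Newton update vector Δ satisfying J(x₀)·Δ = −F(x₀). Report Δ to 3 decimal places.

(1.399, -0.279)

At (-1/2, 1/2): F = (0.625, -4.125).
Jacobian J = [[-2·x·y, -x^2 + 6·y + 2], [-2·x·y + 4·y, -x^2 + 4·x]].
At the point, J = [[0.500, 4.750], [2.500, -2.250]] (det J = -13.000).
Solving J·Δ = −F gives Δ = (1.399, -0.279).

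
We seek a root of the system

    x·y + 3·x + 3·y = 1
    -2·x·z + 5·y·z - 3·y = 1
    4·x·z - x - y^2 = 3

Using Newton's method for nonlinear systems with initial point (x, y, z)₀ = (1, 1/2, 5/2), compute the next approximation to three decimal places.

(0.203, 0.197, 2.780)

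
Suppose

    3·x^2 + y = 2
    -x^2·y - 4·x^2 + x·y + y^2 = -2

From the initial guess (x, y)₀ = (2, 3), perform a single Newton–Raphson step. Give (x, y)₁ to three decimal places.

At (2, 3): F = (13.000, -11.000).
Jacobian J = [[6·x, 1], [-2·x·y - 8·x + y, -x^2 + x + 2·y]].
At the point, J = [[12.000, 1.000], [-25.000, 4.000]] (det J = 73.000).
Solving J·Δ = −F gives Δ = (-0.863, -2.644).
Then the next iterate is (x, y)₁ = (1.137, 0.356).

(1.137, 0.356)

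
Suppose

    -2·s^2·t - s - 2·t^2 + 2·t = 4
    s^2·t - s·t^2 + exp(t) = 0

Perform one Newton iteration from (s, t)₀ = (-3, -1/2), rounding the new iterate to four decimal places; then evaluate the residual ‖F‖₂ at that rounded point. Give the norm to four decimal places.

1.9901

At (-3, -1/2): F = (6.5000, -3.143469).
Jacobian J = [[-4·s·t - 1, -2·s^2 - 4·t + 2], [2·s·t - t^2, s^2 - 2·s·t + exp(t)]].
At the point, J = [[-7.0000, -14.0000], [2.7500, 6.606531]] (det J = -7.745715).
Solving J·Δ = −F gives Δ = (-0.1376, 0.5331).
Then the next iterate is (s, t)₁ = (-3.1376, 0.0331).
Re-evaluating at (-3.1376, 0.0331): F = (-1.450099, 1.362946), so ‖F‖₂ = 1.9901.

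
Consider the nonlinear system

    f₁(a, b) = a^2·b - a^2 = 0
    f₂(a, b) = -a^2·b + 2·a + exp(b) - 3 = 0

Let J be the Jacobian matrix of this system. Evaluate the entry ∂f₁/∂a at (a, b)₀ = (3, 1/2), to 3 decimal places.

-3.000

∂f₁/∂a = 2·a·b - 2·a.
At (3, 1/2) this is -3.000.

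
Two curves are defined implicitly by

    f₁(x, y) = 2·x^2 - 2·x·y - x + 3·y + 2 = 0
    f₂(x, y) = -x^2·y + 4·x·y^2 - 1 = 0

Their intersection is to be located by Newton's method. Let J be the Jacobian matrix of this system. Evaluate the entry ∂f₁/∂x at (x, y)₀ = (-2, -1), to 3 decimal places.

-7.000

∂f₁/∂x = 4·x - 2·y - 1.
At (-2, -1) this is -7.000.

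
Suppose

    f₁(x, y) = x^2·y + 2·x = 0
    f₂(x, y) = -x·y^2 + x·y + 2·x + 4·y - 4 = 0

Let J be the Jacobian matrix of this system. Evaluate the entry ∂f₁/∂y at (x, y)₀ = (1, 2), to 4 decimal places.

1.0000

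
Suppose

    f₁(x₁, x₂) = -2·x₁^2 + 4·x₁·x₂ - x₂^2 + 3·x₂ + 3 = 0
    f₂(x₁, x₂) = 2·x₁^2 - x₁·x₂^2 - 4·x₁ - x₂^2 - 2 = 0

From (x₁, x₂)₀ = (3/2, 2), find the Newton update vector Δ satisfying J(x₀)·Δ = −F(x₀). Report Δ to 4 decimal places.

(-5.7500, -0.2000)

At (3/2, 2): F = (12.5000, -13.5000).
Jacobian J = [[-4·x₁ + 4·x₂, 4·x₁ - 2·x₂ + 3], [4·x₁ - x₂^2 - 4, -2·x₁·x₂ - 2·x₂]].
At the point, J = [[2.0000, 5.0000], [-2.0000, -10.0000]] (det J = -10.0000).
Solving J·Δ = −F gives Δ = (-5.7500, -0.2000).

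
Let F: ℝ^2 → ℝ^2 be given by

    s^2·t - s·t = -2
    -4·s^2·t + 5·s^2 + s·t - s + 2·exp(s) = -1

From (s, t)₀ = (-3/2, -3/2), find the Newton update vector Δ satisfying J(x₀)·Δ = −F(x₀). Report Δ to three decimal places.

At (-3/2, -3/2): F = (-3.625, 29.94626).
Jacobian J = [[2·s·t - t, s^2 - s], [-8·s·t + 10·s + t + 2·exp(s) - 1, -4·s^2 + s]].
At the point, J = [[6.000, 3.750], [-35.05374, -10.500]] (det J = 68.45152).
Solving J·Δ = −F gives Δ = (1.085, -0.769).

(1.085, -0.769)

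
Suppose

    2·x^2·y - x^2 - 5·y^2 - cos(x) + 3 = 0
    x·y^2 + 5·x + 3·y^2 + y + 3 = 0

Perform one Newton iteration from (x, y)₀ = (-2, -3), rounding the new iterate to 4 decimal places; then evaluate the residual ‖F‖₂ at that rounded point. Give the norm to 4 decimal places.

18.1439

At (-2, -3): F = (-69.583853, -1.0000).
Jacobian J = [[4·x·y - 2·x + sin(x), 2·x^2 - 10·y], [y^2 + 5, 2·x·y + 6·y + 1]].
At the point, J = [[27.090703, 38.0000], [14.0000, -5.0000]] (det J = -667.453513).
Solving J·Δ = −F gives Δ = (0.5782, 1.4190).
Then the next iterate is (x, y)₁ = (-1.4218, -1.5810).
Re-evaluating at (-1.4218, -1.5810): F = (-18.059797, -1.745193), so ‖F‖₂ = 18.1439.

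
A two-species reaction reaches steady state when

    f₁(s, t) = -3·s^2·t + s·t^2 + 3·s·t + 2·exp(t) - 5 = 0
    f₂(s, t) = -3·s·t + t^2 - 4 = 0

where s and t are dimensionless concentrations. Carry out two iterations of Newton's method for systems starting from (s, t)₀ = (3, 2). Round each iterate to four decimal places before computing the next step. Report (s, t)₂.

(3.8390, -0.6289)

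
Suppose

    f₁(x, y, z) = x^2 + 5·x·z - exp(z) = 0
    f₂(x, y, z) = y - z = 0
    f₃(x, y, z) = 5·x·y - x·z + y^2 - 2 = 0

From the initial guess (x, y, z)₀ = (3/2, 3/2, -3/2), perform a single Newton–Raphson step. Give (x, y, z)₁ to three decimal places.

(1.935, 0.037, 0.037)

At (3/2, 3/2, -3/2): F = (-9.22313, 3.000, 13.750).
Jacobian J = [[2·x + 5·z, 0, 5·x - exp(z)], [0, 1, -1], [5·y - z, 5·x + 2·y, -x]].
At the point, J = [[-4.500, 0.000, 7.27687], [0.000, 1.000, -1.000], [9.000, 10.500, -1.500]] (det J = -105.99183).
Solving J·Δ = −F gives Δ = (0.435, -1.463, 1.537).
Then the next iterate is (x, y, z)₁ = (1.935, 0.037, 0.037).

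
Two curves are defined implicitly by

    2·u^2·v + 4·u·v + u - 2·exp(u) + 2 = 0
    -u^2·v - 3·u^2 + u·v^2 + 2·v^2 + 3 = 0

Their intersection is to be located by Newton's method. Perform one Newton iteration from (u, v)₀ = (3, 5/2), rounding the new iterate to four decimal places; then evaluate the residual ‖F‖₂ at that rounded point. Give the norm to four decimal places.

8.4679

At (3, 5/2): F = (39.828926, -15.2500).
Jacobian J = [[4·u·v + 4·v - 2·exp(u) + 1, 2·u^2 + 4·u], [-2·u·v - 6·u + v^2, -u^2 + 2·u·v + 4·v]].
At the point, J = [[0.828926, 30.0000], [-26.7500, 16.0000]] (det J = 815.762818).
Solving J·Δ = −F gives Δ = (-1.3420, -1.2905).
Then the next iterate is (u, v)₁ = (1.6580, 1.2095).
Re-evaluating at (1.6580, 1.2095): F = (7.831542, -3.220511), so ‖F‖₂ = 8.4679.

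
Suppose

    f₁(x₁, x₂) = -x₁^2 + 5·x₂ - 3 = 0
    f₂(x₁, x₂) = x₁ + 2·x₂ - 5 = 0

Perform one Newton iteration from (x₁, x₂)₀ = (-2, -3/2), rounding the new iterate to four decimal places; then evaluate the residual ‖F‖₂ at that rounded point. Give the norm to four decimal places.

At (-2, -3/2): F = (-14.5000, -10.0000).
Jacobian J = [[-2·x₁, 5], [1, 2]].
At the point, J = [[4.0000, 5.0000], [1.0000, 2.0000]] (det J = 3.0000).
Solving J·Δ = −F gives Δ = (-7.0000, 8.5000).
Then the next iterate is (x₁, x₂)₁ = (-9.0000, 7.0000).
Re-evaluating at (-9.0000, 7.0000): F = (-49.0000, 0.0000), so ‖F‖₂ = 49.0000.

49.0000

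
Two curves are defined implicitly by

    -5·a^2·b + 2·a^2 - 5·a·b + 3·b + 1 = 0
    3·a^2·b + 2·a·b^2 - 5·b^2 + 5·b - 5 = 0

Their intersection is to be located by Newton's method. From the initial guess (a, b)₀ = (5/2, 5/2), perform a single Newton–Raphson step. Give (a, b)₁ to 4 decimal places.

At (5/2, 5/2): F = (-88.3750, 54.3750).
Jacobian J = [[-10·a·b + 4·a - 5·b, -5·a^2 - 5·a + 3], [6·a·b + 2·b^2, 3·a^2 + 4·a·b - 10·b + 5]].
At the point, J = [[-65.0000, -40.7500], [50.0000, 23.7500]] (det J = 493.7500).
Solving J·Δ = −F gives Δ = (-0.2367, -1.7911).
Then the next iterate is (a, b)₁ = (2.2633, 0.7089).

(2.2633, 0.7089)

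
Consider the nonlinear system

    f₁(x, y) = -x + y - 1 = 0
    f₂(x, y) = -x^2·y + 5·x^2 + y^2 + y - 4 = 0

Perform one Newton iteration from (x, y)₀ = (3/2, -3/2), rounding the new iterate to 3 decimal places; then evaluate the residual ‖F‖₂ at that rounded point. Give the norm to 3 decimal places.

14.544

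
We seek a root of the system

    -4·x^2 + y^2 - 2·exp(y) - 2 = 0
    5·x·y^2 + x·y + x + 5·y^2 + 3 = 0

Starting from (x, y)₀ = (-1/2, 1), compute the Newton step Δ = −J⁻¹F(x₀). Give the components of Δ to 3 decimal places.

(0.428, -1.666)

At (-1/2, 1): F = (-7.43656, 4.500).
Jacobian J = [[-8·x, 2·y - 2·exp(y)], [5·y^2 + y + 1, 10·x·y + x + 10·y]].
At the point, J = [[4.000, -3.43656], [7.000, 4.500]] (det J = 42.05595).
Solving J·Δ = −F gives Δ = (0.428, -1.666).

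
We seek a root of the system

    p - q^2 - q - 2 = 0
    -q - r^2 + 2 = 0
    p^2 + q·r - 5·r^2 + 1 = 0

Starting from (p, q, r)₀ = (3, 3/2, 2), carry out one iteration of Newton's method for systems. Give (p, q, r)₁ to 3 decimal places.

(2.395, 0.661, 1.335)

At (3, 3/2, 2): F = (-2.750, -3.500, -7.000).
Jacobian J = [[1, -2·q - 1, 0], [0, -1, -2·r], [2·p, r, q - 10·r]].
At the point, J = [[1.000, -4.000, 0.000], [0.000, -1.000, -4.000], [6.000, 2.000, -18.500]] (det J = 122.500).
Solving J·Δ = −F gives Δ = (-0.605, -0.839, -0.665).
Then the next iterate is (p, q, r)₁ = (2.395, 0.661, 1.335).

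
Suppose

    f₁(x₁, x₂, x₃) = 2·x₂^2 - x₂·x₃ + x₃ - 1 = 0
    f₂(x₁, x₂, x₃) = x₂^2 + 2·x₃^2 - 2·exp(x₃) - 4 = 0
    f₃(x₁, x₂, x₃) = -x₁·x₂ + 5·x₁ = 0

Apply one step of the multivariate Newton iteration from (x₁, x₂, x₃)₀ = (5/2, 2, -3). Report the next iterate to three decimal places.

(-0.665, 1.201, -1.785)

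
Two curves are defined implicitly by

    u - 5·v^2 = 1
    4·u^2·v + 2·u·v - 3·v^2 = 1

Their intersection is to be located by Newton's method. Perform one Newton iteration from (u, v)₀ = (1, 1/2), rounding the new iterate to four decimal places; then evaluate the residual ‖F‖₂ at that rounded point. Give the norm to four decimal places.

At (1, 1/2): F = (-1.2500, 1.2500).
Jacobian J = [[1, -10·v], [8·u·v + 2·v, 4·u^2 + 2·u - 6·v]].
At the point, J = [[1.0000, -5.0000], [5.0000, 3.0000]] (det J = 28.0000).
Solving J·Δ = −F gives Δ = (-0.0893, -0.2679).
Then the next iterate is (u, v)₁ = (0.9107, 0.2321).
Re-evaluating at (0.9107, 0.2321): F = (-0.358652, 0.031127), so ‖F‖₂ = 0.3600.

0.3600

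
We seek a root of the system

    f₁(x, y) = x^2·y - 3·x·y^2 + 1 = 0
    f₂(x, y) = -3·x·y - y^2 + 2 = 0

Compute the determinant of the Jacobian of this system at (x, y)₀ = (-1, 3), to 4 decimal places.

J = [[2·x·y - 3·y^2, x^2 - 6·x·y], [-3·y, -3·x - 2·y]].
At the point, J = [[-33.0000, 19.0000], [-9.0000, -3.0000]].
det J = 270.0000.

270.0000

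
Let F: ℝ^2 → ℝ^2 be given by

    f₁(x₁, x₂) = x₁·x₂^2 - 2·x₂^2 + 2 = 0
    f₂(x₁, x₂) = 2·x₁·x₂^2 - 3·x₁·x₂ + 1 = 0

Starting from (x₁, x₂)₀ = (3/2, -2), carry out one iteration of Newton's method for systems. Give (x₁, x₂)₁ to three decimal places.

(1.032, -1.064)

At (3/2, -2): F = (0.000, 22.000).
Jacobian J = [[x₂^2, 2·x₁·x₂ - 4·x₂], [2·x₂^2 - 3·x₂, 4·x₁·x₂ - 3·x₁]].
At the point, J = [[4.000, 2.000], [14.000, -16.500]] (det J = -94.000).
Solving J·Δ = −F gives Δ = (-0.468, 0.936).
Then the next iterate is (x₁, x₂)₁ = (1.032, -1.064).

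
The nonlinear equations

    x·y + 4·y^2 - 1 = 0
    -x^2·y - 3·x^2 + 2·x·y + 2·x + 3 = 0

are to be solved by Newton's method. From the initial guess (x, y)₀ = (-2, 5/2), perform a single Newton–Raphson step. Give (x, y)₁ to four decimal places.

(-1.1845, 1.3312)

At (-2, 5/2): F = (19.0000, -33.0000).
Jacobian J = [[y, x + 8·y], [-2·x·y - 6·x + 2·y + 2, -x^2 + 2·x]].
At the point, J = [[2.5000, 18.0000], [29.0000, -8.0000]] (det J = -542.0000).
Solving J·Δ = −F gives Δ = (0.8155, -1.1688).
Then the next iterate is (x, y)₁ = (-1.1845, 1.3312).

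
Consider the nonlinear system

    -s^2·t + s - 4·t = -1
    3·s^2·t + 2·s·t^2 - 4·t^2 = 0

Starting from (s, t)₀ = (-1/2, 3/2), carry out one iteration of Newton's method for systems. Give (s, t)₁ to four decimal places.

At (-1/2, 3/2): F = (-5.8750, -10.1250).
Jacobian J = [[-2·s·t + 1, -s^2 - 4], [6·s·t + 2·t^2, 3·s^2 + 4·s·t - 8·t]].
At the point, J = [[2.5000, -4.2500], [0.0000, -14.2500]] (det J = -35.6250).
Solving J·Δ = −F gives Δ = (1.1421, -0.7105).
Then the next iterate is (s, t)₁ = (0.6421, 0.7895).

(0.6421, 0.7895)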